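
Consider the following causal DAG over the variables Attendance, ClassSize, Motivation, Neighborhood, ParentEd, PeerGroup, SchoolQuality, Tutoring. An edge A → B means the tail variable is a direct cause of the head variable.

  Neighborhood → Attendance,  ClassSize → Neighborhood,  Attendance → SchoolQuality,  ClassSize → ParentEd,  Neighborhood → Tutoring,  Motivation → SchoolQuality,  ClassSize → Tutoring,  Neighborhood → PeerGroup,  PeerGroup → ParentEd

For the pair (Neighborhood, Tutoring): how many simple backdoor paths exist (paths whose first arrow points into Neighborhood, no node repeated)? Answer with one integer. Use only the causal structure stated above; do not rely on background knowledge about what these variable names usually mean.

1

A backdoor path from Neighborhood to Tutoring is any simple undirected path whose first edge points into Neighborhood (i.e. leaves Neighborhood via a parent).
Parents of Neighborhood: {ClassSize}.
Enumerating:
  P1: Neighborhood <- ClassSize -> Tutoring
That exhausts the simple backdoor paths. Count: 1.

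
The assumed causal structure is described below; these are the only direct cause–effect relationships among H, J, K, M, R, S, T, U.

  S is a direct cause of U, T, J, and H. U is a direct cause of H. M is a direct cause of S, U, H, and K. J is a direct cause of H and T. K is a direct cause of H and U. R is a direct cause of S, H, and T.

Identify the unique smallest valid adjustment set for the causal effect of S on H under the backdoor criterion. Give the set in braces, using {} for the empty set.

{M, R}

Variables eligible for adjustment (non-descendants of S, excluding S and H): {K, M, R}.
Backdoor paths from S to H:
  P1: S <- M -> K -> U -> H
  P2: S <- M -> K -> H
  P3: S <- M -> U <- K -> H
  P4: S <- M -> U -> H
  P5: S <- M -> H
  P6: S <- R -> T <- J -> H
  P7: S <- R -> H
The empty set is not sufficient: P1 (S <- M -> K -> U -> H) has no collider blocking it and no conditioned non-collider, so it is open.
Try {M, R}:
  P1: blocked at fork node M ∈ conditioning set.
  P2: blocked at fork node M ∈ conditioning set.
  P3: blocked at fork node M ∈ conditioning set.
  P4: blocked at fork node M ∈ conditioning set.
  P5: blocked at fork node M ∈ conditioning set.
  P6: blocked at fork node R ∈ conditioning set.
  P7: blocked at fork node R ∈ conditioning set.
{M, R} contains no descendant of S and blocks every backdoor path.
Every element of {M, R} is needed (dropping M leaves P1 open; dropping R leaves P7 open), so no proper subset is valid.
Among all size-2 subsets of the eligible variables, only {M, R} blocks every backdoor path, so it is the unique smallest valid adjustment set.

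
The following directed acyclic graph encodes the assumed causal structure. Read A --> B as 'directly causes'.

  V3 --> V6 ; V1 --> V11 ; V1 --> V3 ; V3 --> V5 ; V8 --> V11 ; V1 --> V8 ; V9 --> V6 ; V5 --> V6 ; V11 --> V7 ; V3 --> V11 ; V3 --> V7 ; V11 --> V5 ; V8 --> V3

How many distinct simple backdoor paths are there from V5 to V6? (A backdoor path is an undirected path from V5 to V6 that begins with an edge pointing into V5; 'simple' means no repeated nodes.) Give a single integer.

A backdoor path from V5 to V6 is any simple undirected path whose first edge points into V5 (i.e. leaves V5 via a parent).
Parents of V5: {V11, V3}.
Enumerating:
  P1: V5 <- V3 -> V6
  P2: V5 <- V11 <- V1 -> V8 -> V3 -> V6
  P3: V5 <- V11 <- V1 -> V3 -> V6
  P4: V5 <- V11 <- V8 <- V1 -> V3 -> V6
  P5: V5 <- V11 <- V8 -> V3 -> V6
  P6: V5 <- V11 <- V3 -> V6
  P7: V5 <- V11 -> V7 <- V3 -> V6
That exhausts the simple backdoor paths. Count: 7.

7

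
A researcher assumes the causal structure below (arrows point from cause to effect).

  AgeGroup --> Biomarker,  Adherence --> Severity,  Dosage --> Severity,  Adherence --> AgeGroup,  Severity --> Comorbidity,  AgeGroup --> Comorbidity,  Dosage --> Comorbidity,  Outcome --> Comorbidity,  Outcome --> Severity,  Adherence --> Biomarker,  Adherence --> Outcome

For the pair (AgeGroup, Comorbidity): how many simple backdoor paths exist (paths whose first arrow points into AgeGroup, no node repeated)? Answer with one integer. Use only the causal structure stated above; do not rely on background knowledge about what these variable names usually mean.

6

A backdoor path from AgeGroup to Comorbidity is any simple undirected path whose first edge points into AgeGroup (i.e. leaves AgeGroup via a parent).
Parents of AgeGroup: {Adherence}.
Enumerating:
  P1: AgeGroup <- Adherence -> Outcome -> Severity <- Dosage -> Comorbidity
  P2: AgeGroup <- Adherence -> Outcome -> Severity -> Comorbidity
  P3: AgeGroup <- Adherence -> Outcome -> Comorbidity
  P4: AgeGroup <- Adherence -> Severity <- Outcome -> Comorbidity
  P5: AgeGroup <- Adherence -> Severity <- Dosage -> Comorbidity
  P6: AgeGroup <- Adherence -> Severity -> Comorbidity
That exhausts the simple backdoor paths. Count: 6.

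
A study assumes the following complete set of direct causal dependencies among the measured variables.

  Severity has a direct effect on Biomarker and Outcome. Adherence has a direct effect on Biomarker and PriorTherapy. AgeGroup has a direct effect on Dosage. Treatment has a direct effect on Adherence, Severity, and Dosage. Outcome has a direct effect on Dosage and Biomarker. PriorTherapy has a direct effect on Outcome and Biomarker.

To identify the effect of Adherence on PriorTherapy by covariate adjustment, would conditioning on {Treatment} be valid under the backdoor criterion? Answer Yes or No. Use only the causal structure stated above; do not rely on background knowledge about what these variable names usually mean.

Yes

Backdoor paths from Adherence to PriorTherapy (paths whose first edge points into Adherence):
  P1: Adherence <- Treatment -> Severity -> Outcome <- PriorTherapy
  P2: Adherence <- Treatment -> Severity -> Outcome -> Biomarker <- PriorTherapy
  P3: Adherence <- Treatment -> Severity -> Biomarker <- PriorTherapy
  P4: Adherence <- Treatment -> Severity -> Biomarker <- Outcome <- PriorTherapy
  P5: Adherence <- Treatment -> Dosage <- Outcome <- Severity -> Biomarker <- PriorTherapy
  P6: Adherence <- Treatment -> Dosage <- Outcome <- PriorTherapy
  P7: Adherence <- Treatment -> Dosage <- Outcome -> Biomarker <- PriorTherapy
Condition 1 (no descendant of Adherence in the set): holds — descendants of Adherence are {Biomarker, Dosage, Outcome, PriorTherapy}; none are in {Treatment}.
Condition 2 (every backdoor path blocked by {Treatment}):
  P1: blocked at fork node Treatment ∈ conditioning set.
  P2: blocked at fork node Treatment ∈ conditioning set.
  P3: blocked at fork node Treatment ∈ conditioning set.
  P4: blocked at fork node Treatment ∈ conditioning set.
  P5: blocked at fork node Treatment ∈ conditioning set.
  P6: blocked at fork node Treatment ∈ conditioning set.
  P7: blocked at fork node Treatment ∈ conditioning set.
{Treatment} satisfies the backdoor criterion.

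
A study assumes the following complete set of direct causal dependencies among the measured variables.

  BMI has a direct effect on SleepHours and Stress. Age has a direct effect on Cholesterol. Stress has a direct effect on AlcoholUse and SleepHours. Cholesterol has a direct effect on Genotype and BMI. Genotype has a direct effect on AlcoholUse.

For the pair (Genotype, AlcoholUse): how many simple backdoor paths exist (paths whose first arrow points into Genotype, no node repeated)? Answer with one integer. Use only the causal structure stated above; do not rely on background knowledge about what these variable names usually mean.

A backdoor path from Genotype to AlcoholUse is any simple undirected path whose first edge points into Genotype (i.e. leaves Genotype via a parent).
Parents of Genotype: {Cholesterol}.
Enumerating:
  P1: Genotype <- Cholesterol -> BMI -> Stress -> AlcoholUse
  P2: Genotype <- Cholesterol -> BMI -> SleepHours <- Stress -> AlcoholUse
That exhausts the simple backdoor paths. Count: 2.

2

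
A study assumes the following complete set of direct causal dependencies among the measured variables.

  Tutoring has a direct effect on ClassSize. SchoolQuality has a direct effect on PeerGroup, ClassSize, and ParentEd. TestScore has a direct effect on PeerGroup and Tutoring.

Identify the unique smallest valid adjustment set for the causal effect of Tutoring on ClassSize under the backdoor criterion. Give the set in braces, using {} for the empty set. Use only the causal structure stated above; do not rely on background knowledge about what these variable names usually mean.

{}

Variables eligible for adjustment (non-descendants of Tutoring, excluding Tutoring and ClassSize): {ParentEd, PeerGroup, SchoolQuality, TestScore}.
Backdoor paths from Tutoring to ClassSize:
  P1: Tutoring <- TestScore -> PeerGroup <- SchoolQuality -> ClassSize
Each backdoor path contains an unconditioned collider, so every path is already blocked with the empty conditioning set:
  P1: blocked at collider PeerGroup (neither it nor any descendant is in the conditioning set).
The empty set is therefore the unique smallest valid set.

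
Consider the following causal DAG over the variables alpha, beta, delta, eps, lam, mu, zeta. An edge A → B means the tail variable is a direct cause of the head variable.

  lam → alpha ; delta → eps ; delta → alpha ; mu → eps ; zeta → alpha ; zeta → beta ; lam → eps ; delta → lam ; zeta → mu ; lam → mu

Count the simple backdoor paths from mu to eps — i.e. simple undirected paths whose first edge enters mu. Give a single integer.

7

A backdoor path from mu to eps is any simple undirected path whose first edge points into mu (i.e. leaves mu via a parent).
Parents of mu: {lam, zeta}.
Enumerating:
  P1: mu <- zeta -> alpha <- delta -> lam -> eps
  P2: mu <- zeta -> alpha <- delta -> eps
  P3: mu <- zeta -> alpha <- lam <- delta -> eps
  P4: mu <- zeta -> alpha <- lam -> eps
  P5: mu <- lam <- delta -> eps
  P6: mu <- lam -> alpha <- delta -> eps
  P7: mu <- lam -> eps
That exhausts the simple backdoor paths. Count: 7.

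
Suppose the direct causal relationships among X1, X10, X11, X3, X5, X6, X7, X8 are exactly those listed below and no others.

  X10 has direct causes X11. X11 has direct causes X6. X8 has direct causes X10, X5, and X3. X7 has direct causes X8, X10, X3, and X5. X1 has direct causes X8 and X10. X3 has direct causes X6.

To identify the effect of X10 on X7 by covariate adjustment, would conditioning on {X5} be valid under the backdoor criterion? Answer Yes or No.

Backdoor paths from X10 to X7 (paths whose first edge points into X10):
  P1: X10 <- X11 <- X6 -> X3 -> X8 <- X5 -> X7
  P2: X10 <- X11 <- X6 -> X3 -> X8 -> X7
  P3: X10 <- X11 <- X6 -> X3 -> X7
Condition 1 (no descendant of X10 in the set): holds — descendants of X10 are {X1, X7, X8}; none are in {X5}.
Condition 2 (every backdoor path blocked by {X5}):
  P1: blocked at collider X8 (neither it nor any descendant is in the conditioning set).
  P2: open — no interior node is in the conditioning set.
  P3: open — no interior node is in the conditioning set.
{X5} does not satisfy the backdoor criterion.

No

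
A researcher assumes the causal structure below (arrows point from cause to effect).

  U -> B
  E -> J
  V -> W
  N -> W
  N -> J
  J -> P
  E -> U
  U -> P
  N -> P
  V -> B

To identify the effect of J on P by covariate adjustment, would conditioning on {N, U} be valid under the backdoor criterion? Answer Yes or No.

Backdoor paths from J to P (paths whose first edge points into J):
  P1: J <- E -> U -> P
  P2: J <- E -> U -> B <- V -> W <- N -> P
  P3: J <- N -> P
  P4: J <- N -> W <- V -> B <- U -> P
Condition 1 (no descendant of J in the set): holds — descendants of J are {P}; none are in {N, U}.
Condition 2 (every backdoor path blocked by {N, U}):
  P1: blocked at chain node U ∈ conditioning set.
  P2: blocked at chain node U ∈ conditioning set.
  P3: blocked at fork node N ∈ conditioning set.
  P4: blocked at fork node N ∈ conditioning set.
{N, U} satisfies the backdoor criterion.

Yes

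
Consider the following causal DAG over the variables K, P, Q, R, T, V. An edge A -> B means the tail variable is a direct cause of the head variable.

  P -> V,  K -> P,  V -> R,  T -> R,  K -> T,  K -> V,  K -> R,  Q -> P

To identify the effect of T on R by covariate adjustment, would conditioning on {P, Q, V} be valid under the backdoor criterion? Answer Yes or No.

No

Backdoor paths from T to R (paths whose first edge points into T):
  P1: T <- K -> P -> V -> R
  P2: T <- K -> V -> R
  P3: T <- K -> R
Condition 1 (no descendant of T in the set): holds — descendants of T are {R}; none are in {P, Q, V}.
Condition 2 (every backdoor path blocked by {P, Q, V}):
  P1: blocked at chain node P ∈ conditioning set.
  P2: blocked at chain node V ∈ conditioning set.
  P3: open — no interior node is in the conditioning set.
{P, Q, V} does not satisfy the backdoor criterion.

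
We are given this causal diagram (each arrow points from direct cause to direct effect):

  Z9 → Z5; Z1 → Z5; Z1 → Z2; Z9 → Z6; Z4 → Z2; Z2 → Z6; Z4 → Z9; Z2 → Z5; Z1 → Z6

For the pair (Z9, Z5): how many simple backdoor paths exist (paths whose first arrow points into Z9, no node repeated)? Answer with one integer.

3

A backdoor path from Z9 to Z5 is any simple undirected path whose first edge points into Z9 (i.e. leaves Z9 via a parent).
Parents of Z9: {Z4}.
Enumerating:
  P1: Z9 <- Z4 -> Z2 <- Z1 -> Z5
  P2: Z9 <- Z4 -> Z2 -> Z6 <- Z1 -> Z5
  P3: Z9 <- Z4 -> Z2 -> Z5
That exhausts the simple backdoor paths. Count: 3.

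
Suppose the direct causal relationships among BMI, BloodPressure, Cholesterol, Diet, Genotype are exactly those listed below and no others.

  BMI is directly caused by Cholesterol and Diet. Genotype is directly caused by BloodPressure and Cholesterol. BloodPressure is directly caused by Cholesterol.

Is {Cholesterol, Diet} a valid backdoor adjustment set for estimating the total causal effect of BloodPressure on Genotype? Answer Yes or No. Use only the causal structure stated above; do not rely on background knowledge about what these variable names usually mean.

Backdoor paths from BloodPressure to Genotype (paths whose first edge points into BloodPressure):
  P1: BloodPressure <- Cholesterol -> Genotype
Condition 1 (no descendant of BloodPressure in the set): holds — descendants of BloodPressure are {Genotype}; none are in {Cholesterol, Diet}.
Condition 2 (every backdoor path blocked by {Cholesterol, Diet}):
  P1: blocked at fork node Cholesterol ∈ conditioning set.
{Cholesterol, Diet} satisfies the backdoor criterion.

Yes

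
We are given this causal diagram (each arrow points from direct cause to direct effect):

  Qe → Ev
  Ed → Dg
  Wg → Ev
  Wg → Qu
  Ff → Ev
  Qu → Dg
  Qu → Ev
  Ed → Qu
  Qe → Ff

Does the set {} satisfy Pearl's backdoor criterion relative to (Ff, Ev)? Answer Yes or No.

Backdoor paths from Ff to Ev (paths whose first edge points into Ff):
  P1: Ff <- Qe -> Ev
Condition 1 (no descendant of Ff in the set): holds — descendants of Ff are {Ev}; none are in {}.
Condition 2 (every backdoor path blocked by {}):
  P1: open — no interior node is in the conditioning set.
{} does not satisfy the backdoor criterion.

No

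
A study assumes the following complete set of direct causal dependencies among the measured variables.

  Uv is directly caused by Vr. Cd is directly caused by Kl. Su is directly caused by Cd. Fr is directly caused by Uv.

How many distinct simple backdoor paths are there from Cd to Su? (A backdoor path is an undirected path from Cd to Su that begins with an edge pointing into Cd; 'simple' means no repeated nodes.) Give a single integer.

0

A backdoor path from Cd to Su is any simple undirected path whose first edge points into Cd (i.e. leaves Cd via a parent).
Parents of Cd: {Kl}.
No simple path from any parent of Cd reaches Su without revisiting Cd, so there are no backdoor paths.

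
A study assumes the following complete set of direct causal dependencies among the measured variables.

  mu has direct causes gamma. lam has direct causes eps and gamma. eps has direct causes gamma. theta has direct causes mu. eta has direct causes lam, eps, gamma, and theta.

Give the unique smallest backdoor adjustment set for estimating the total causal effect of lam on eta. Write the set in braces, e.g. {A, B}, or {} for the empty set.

{eps, gamma}

Variables eligible for adjustment (non-descendants of lam, excluding lam and eta): {eps, gamma, mu, theta}.
Backdoor paths from lam to eta:
  P1: lam <- gamma -> mu -> theta -> eta
  P2: lam <- gamma -> eps -> eta
  P3: lam <- gamma -> eta
  P4: lam <- eps <- gamma -> mu -> theta -> eta
  P5: lam <- eps <- gamma -> eta
  P6: lam <- eps -> eta
The empty set is not sufficient: P1 (lam <- gamma -> mu -> theta -> eta) has no collider blocking it and no conditioned non-collider, so it is open.
Try {eps, gamma}:
  P1: blocked at fork node gamma ∈ conditioning set.
  P2: blocked at fork node gamma ∈ conditioning set.
  P3: blocked at fork node gamma ∈ conditioning set.
  P4: blocked at chain node eps ∈ conditioning set.
  P5: blocked at chain node eps ∈ conditioning set.
  P6: blocked at fork node eps ∈ conditioning set.
{eps, gamma} contains no descendant of lam and blocks every backdoor path.
Every element of {eps, gamma} is needed (dropping eps leaves P6 open; dropping gamma leaves P1 open), so no proper subset is valid.
Among all size-2 subsets of the eligible variables, only {eps, gamma} blocks every backdoor path, so it is the unique smallest valid adjustment set.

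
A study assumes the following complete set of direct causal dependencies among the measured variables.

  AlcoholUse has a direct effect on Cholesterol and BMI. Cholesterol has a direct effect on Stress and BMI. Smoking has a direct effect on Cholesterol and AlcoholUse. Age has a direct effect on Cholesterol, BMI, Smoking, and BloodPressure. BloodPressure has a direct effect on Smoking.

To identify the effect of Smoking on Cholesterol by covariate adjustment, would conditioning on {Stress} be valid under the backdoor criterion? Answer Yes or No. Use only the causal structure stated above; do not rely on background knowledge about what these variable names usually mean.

Backdoor paths from Smoking to Cholesterol (paths whose first edge points into Smoking):
  P1: Smoking <- Age -> Cholesterol
  P2: Smoking <- Age -> BMI <- AlcoholUse -> Cholesterol
  P3: Smoking <- Age -> BMI <- Cholesterol
  P4: Smoking <- BloodPressure <- Age -> Cholesterol
  P5: Smoking <- BloodPressure <- Age -> BMI <- AlcoholUse -> Cholesterol
  P6: Smoking <- BloodPressure <- Age -> BMI <- Cholesterol
Condition 1 (no descendant of Smoking in the set): FAILS — Stress is a descendant of Smoking.
Condition 2 (every backdoor path blocked by {Stress}):
  P1: open — no interior node is in the conditioning set.
  P2: blocked at collider BMI (neither it nor any descendant is in the conditioning set).
  P3: blocked at collider BMI (neither it nor any descendant is in the conditioning set).
  P4: open — no interior node is in the conditioning set.
  P5: blocked at collider BMI (neither it nor any descendant is in the conditioning set).
  P6: blocked at collider BMI (neither it nor any descendant is in the conditioning set).
{Stress} does not satisfy the backdoor criterion.

No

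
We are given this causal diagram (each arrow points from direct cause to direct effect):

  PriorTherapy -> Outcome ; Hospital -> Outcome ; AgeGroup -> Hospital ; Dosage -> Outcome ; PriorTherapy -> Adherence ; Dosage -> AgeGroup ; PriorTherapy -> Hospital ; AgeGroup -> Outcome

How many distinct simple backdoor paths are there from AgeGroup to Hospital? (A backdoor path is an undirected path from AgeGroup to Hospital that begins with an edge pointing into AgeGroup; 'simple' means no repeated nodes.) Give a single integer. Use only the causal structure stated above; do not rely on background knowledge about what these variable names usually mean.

A backdoor path from AgeGroup to Hospital is any simple undirected path whose first edge points into AgeGroup (i.e. leaves AgeGroup via a parent).
Parents of AgeGroup: {Dosage}.
Enumerating:
  P1: AgeGroup <- Dosage -> Outcome <- PriorTherapy -> Hospital
  P2: AgeGroup <- Dosage -> Outcome <- Hospital
That exhausts the simple backdoor paths. Count: 2.

2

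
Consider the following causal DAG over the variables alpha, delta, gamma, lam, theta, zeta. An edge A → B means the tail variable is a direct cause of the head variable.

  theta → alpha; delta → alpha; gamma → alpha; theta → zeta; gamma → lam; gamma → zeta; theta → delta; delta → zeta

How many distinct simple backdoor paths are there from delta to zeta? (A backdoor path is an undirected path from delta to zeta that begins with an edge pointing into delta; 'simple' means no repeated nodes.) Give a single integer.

2

A backdoor path from delta to zeta is any simple undirected path whose first edge points into delta (i.e. leaves delta via a parent).
Parents of delta: {theta}.
Enumerating:
  P1: delta <- theta -> zeta
  P2: delta <- theta -> alpha <- gamma -> zeta
That exhausts the simple backdoor paths. Count: 2.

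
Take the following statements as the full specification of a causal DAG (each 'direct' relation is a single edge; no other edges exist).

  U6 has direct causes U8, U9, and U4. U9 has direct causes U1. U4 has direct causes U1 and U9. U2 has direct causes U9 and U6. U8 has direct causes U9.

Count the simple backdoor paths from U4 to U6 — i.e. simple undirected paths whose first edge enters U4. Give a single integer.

A backdoor path from U4 to U6 is any simple undirected path whose first edge points into U4 (i.e. leaves U4 via a parent).
Parents of U4: {U1, U9}.
Enumerating:
  P1: U4 <- U1 -> U9 -> U8 -> U6
  P2: U4 <- U1 -> U9 -> U6
  P3: U4 <- U1 -> U9 -> U2 <- U6
  P4: U4 <- U9 -> U8 -> U6
  P5: U4 <- U9 -> U6
  P6: U4 <- U9 -> U2 <- U6
That exhausts the simple backdoor paths. Count: 6.

6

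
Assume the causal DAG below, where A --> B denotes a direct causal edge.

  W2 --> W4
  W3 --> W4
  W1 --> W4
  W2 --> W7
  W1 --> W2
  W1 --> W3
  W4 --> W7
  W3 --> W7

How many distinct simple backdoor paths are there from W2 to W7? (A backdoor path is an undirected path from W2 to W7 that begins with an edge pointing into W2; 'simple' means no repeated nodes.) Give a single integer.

A backdoor path from W2 to W7 is any simple undirected path whose first edge points into W2 (i.e. leaves W2 via a parent).
Parents of W2: {W1}.
Enumerating:
  P1: W2 <- W1 -> W3 -> W4 -> W7
  P2: W2 <- W1 -> W3 -> W7
  P3: W2 <- W1 -> W4 <- W3 -> W7
  P4: W2 <- W1 -> W4 -> W7
That exhausts the simple backdoor paths. Count: 4.

4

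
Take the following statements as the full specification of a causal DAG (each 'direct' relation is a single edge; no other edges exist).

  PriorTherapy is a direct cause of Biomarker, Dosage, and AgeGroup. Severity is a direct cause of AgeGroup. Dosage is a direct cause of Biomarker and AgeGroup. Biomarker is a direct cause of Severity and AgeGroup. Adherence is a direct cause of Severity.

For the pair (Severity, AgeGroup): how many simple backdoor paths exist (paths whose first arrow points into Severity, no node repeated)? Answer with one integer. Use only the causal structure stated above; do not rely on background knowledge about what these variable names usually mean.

A backdoor path from Severity to AgeGroup is any simple undirected path whose first edge points into Severity (i.e. leaves Severity via a parent).
Parents of Severity: {Adherence, Biomarker}.
Enumerating:
  P1: Severity <- Biomarker <- PriorTherapy -> Dosage -> AgeGroup
  P2: Severity <- Biomarker <- PriorTherapy -> AgeGroup
  P3: Severity <- Biomarker <- Dosage <- PriorTherapy -> AgeGroup
  P4: Severity <- Biomarker <- Dosage -> AgeGroup
  P5: Severity <- Biomarker -> AgeGroup
That exhausts the simple backdoor paths. Count: 5.

5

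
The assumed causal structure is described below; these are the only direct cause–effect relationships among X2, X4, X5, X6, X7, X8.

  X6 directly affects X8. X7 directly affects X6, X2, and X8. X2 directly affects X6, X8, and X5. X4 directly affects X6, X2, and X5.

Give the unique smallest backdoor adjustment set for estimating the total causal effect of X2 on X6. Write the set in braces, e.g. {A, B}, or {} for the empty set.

{X4, X7}

Variables eligible for adjustment (non-descendants of X2, excluding X2 and X6): {X4, X7}.
Backdoor paths from X2 to X6:
  P1: X2 <- X4 -> X6
  P2: X2 <- X7 -> X6
  P3: X2 <- X7 -> X8 <- X6
The empty set is not sufficient: P1 (X2 <- X4 -> X6) has no collider blocking it and no conditioned non-collider, so it is open.
Try {X4, X7}:
  P1: blocked at fork node X4 ∈ conditioning set.
  P2: blocked at fork node X7 ∈ conditioning set.
  P3: blocked at fork node X7 ∈ conditioning set.
{X4, X7} contains no descendant of X2 and blocks every backdoor path.
Every element of {X4, X7} is needed (dropping X4 leaves P1 open; dropping X7 leaves P2 open), so no proper subset is valid.
Among all size-2 subsets of the eligible variables, only {X4, X7} blocks every backdoor path, so it is the unique smallest valid adjustment set.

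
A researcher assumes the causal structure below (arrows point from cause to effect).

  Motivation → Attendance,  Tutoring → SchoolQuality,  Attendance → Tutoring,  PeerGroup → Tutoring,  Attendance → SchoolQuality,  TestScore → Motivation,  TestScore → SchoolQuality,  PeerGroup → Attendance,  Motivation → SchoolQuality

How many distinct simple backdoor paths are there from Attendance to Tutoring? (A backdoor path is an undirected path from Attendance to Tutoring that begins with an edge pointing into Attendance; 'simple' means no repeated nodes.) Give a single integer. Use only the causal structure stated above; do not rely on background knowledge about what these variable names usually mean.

3

A backdoor path from Attendance to Tutoring is any simple undirected path whose first edge points into Attendance (i.e. leaves Attendance via a parent).
Parents of Attendance: {Motivation, PeerGroup}.
Enumerating:
  P1: Attendance <- PeerGroup -> Tutoring
  P2: Attendance <- Motivation <- TestScore -> SchoolQuality <- Tutoring
  P3: Attendance <- Motivation -> SchoolQuality <- Tutoring
That exhausts the simple backdoor paths. Count: 3.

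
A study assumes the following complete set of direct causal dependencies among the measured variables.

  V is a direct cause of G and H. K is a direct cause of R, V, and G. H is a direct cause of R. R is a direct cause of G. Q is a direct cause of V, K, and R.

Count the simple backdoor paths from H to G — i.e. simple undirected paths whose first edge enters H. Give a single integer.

8

A backdoor path from H to G is any simple undirected path whose first edge points into H (i.e. leaves H via a parent).
Parents of H: {V}.
Enumerating:
  P1: H <- V <- Q -> K -> R -> G
  P2: H <- V <- Q -> K -> G
  P3: H <- V <- Q -> R <- K -> G
  P4: H <- V <- Q -> R -> G
  P5: H <- V <- K <- Q -> R -> G
  P6: H <- V <- K -> R -> G
  P7: H <- V <- K -> G
  P8: H <- V -> G
That exhausts the simple backdoor paths. Count: 8.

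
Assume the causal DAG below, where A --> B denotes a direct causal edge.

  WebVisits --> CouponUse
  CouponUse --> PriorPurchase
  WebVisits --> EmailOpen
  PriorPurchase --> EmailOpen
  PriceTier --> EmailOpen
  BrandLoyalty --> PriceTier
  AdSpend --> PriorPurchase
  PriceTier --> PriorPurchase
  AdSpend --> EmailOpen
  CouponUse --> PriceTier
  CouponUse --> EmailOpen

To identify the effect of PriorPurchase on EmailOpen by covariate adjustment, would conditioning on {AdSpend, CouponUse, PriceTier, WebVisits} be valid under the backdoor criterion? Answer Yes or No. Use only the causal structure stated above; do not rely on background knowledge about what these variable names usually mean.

Yes

Backdoor paths from PriorPurchase to EmailOpen (paths whose first edge points into PriorPurchase):
  P1: PriorPurchase <- AdSpend -> EmailOpen
  P2: PriorPurchase <- CouponUse <- WebVisits -> EmailOpen
  P3: PriorPurchase <- CouponUse -> PriceTier -> EmailOpen
  P4: PriorPurchase <- CouponUse -> EmailOpen
  P5: PriorPurchase <- PriceTier <- CouponUse <- WebVisits -> EmailOpen
  P6: PriorPurchase <- PriceTier <- CouponUse -> EmailOpen
  P7: PriorPurchase <- PriceTier -> EmailOpen
Condition 1 (no descendant of PriorPurchase in the set): holds — descendants of PriorPurchase are {EmailOpen}; none are in {AdSpend, CouponUse, PriceTier, WebVisits}.
Condition 2 (every backdoor path blocked by {AdSpend, CouponUse, PriceTier, WebVisits}):
  P1: blocked at fork node AdSpend ∈ conditioning set.
  P2: blocked at chain node CouponUse ∈ conditioning set.
  P3: blocked at fork node CouponUse ∈ conditioning set.
  P4: blocked at fork node CouponUse ∈ conditioning set.
  P5: blocked at chain node PriceTier ∈ conditioning set.
  P6: blocked at chain node PriceTier ∈ conditioning set.
  P7: blocked at fork node PriceTier ∈ conditioning set.
{AdSpend, CouponUse, PriceTier, WebVisits} satisfies the backdoor criterion.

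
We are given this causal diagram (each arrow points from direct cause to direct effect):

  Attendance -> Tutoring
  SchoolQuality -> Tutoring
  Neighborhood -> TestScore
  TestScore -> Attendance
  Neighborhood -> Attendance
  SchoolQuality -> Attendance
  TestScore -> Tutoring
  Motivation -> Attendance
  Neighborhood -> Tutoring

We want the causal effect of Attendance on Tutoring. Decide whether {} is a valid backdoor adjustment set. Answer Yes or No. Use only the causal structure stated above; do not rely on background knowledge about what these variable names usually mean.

Backdoor paths from Attendance to Tutoring (paths whose first edge points into Attendance):
  P1: Attendance <- SchoolQuality -> Tutoring
  P2: Attendance <- Neighborhood -> TestScore -> Tutoring
  P3: Attendance <- Neighborhood -> Tutoring
  P4: Attendance <- TestScore <- Neighborhood -> Tutoring
  P5: Attendance <- TestScore -> Tutoring
Condition 1 (no descendant of Attendance in the set): holds — descendants of Attendance are {Tutoring}; none are in {}.
Condition 2 (every backdoor path blocked by {}):
  P1: open — no interior node is in the conditioning set.
  P2: open — no interior node is in the conditioning set.
  P3: open — no interior node is in the conditioning set.
  P4: open — no interior node is in the conditioning set.
  P5: open — no interior node is in the conditioning set.
{} does not satisfy the backdoor criterion.

No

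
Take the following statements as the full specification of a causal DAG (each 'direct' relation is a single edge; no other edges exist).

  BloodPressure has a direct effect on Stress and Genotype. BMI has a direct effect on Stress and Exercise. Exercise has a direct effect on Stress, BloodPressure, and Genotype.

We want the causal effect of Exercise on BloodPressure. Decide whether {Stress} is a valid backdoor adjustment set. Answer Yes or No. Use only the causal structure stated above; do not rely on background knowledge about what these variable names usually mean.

No

Backdoor paths from Exercise to BloodPressure (paths whose first edge points into Exercise):
  P1: Exercise <- BMI -> Stress <- BloodPressure
Condition 1 (no descendant of Exercise in the set): FAILS — Stress is a descendant of Exercise.
Condition 2 (every backdoor path blocked by {Stress}):
  P1: open — collider(s) Stress are conditioned on (or have a conditioned descendant) and no non-collider on the path is in the set.
{Stress} does not satisfy the backdoor criterion.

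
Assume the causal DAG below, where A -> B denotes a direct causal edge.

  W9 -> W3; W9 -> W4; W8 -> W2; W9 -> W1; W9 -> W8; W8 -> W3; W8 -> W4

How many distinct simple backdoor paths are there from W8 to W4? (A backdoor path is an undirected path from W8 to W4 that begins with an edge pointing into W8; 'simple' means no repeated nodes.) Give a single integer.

A backdoor path from W8 to W4 is any simple undirected path whose first edge points into W8 (i.e. leaves W8 via a parent).
Parents of W8: {W9}.
Enumerating:
  P1: W8 <- W9 -> W4
That exhausts the simple backdoor paths. Count: 1.

1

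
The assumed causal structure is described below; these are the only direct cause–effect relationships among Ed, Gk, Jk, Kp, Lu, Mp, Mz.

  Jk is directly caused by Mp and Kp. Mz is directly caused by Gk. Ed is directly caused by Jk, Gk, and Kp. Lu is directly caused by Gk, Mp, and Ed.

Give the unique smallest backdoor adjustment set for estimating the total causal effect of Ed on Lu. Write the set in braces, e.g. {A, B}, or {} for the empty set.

{Gk, Mp}

Variables eligible for adjustment (non-descendants of Ed, excluding Ed and Lu): {Gk, Jk, Kp, Mp, Mz}.
Backdoor paths from Ed to Lu:
  P1: Ed <- Kp -> Jk <- Mp -> Lu
  P2: Ed <- Gk -> Lu
  P3: Ed <- Jk <- Mp -> Lu
The empty set is not sufficient: P2 (Ed <- Gk -> Lu) has no collider blocking it and no conditioned non-collider, so it is open.
Try {Gk, Mp}:
  P1: blocked at collider Jk (neither it nor any descendant is in the conditioning set).
  P2: blocked at fork node Gk ∈ conditioning set.
  P3: blocked at fork node Mp ∈ conditioning set.
{Gk, Mp} contains no descendant of Ed and blocks every backdoor path.
Every element of {Gk, Mp} is needed (dropping Gk leaves P2 open; dropping Mp leaves P3 open), so no proper subset is valid.
Among all size-2 subsets of the eligible variables, only {Gk, Mp} blocks every backdoor path, so it is the unique smallest valid adjustment set.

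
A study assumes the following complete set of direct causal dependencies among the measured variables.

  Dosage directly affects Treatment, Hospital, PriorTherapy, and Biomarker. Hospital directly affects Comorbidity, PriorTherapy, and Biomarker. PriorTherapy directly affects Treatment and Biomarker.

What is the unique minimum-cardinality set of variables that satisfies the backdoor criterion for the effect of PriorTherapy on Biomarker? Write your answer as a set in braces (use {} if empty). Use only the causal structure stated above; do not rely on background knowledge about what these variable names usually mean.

Variables eligible for adjustment (non-descendants of PriorTherapy, excluding PriorTherapy and Biomarker): {Comorbidity, Dosage, Hospital}.
Backdoor paths from PriorTherapy to Biomarker:
  P1: PriorTherapy <- Dosage -> Hospital -> Biomarker
  P2: PriorTherapy <- Dosage -> Biomarker
  P3: PriorTherapy <- Hospital <- Dosage -> Biomarker
  P4: PriorTherapy <- Hospital -> Biomarker
The empty set is not sufficient: P1 (PriorTherapy <- Dosage -> Hospital -> Biomarker) has no collider blocking it and no conditioned non-collider, so it is open.
Try {Dosage, Hospital}:
  P1: blocked at fork node Dosage ∈ conditioning set.
  P2: blocked at fork node Dosage ∈ conditioning set.
  P3: blocked at chain node Hospital ∈ conditioning set.
  P4: blocked at fork node Hospital ∈ conditioning set.
{Dosage, Hospital} contains no descendant of PriorTherapy and blocks every backdoor path.
Every element of {Dosage, Hospital} is needed (dropping Dosage leaves P2 open; dropping Hospital leaves P4 open), so no proper subset is valid.
Among all size-2 subsets of the eligible variables, only {Dosage, Hospital} blocks every backdoor path, so it is the unique smallest valid adjustment set.

{Dosage, Hospital}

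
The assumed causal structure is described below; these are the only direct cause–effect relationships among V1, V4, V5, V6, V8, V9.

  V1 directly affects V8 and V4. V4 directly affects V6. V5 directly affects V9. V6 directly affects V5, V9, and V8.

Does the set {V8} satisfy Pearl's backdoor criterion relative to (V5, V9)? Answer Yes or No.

No

Backdoor paths from V5 to V9 (paths whose first edge points into V5):
  P1: V5 <- V6 -> V9
Condition 1 (no descendant of V5 in the set): holds — descendants of V5 are {V9}; none are in {V8}.
Condition 2 (every backdoor path blocked by {V8}):
  P1: open — no interior node is in the conditioning set.
{V8} does not satisfy the backdoor criterion.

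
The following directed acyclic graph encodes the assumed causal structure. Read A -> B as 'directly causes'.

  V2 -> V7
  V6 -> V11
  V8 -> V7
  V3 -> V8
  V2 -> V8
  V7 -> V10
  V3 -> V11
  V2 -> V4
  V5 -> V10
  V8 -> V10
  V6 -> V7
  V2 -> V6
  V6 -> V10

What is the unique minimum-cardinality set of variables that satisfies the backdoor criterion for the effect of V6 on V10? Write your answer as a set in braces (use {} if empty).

{V2}

Variables eligible for adjustment (non-descendants of V6, excluding V6 and V10): {V2, V3, V4, V5, V8}.
Backdoor paths from V6 to V10:
  P1: V6 <- V2 -> V8 -> V7 -> V10
  P2: V6 <- V2 -> V8 -> V10
  P3: V6 <- V2 -> V7 <- V8 -> V10
  P4: V6 <- V2 -> V7 -> V10
The empty set is not sufficient: P1 (V6 <- V2 -> V8 -> V7 -> V10) has no collider blocking it and no conditioned non-collider, so it is open.
Try {V2}:
  P1: blocked at fork node V2 ∈ conditioning set.
  P2: blocked at fork node V2 ∈ conditioning set.
  P3: blocked at fork node V2 ∈ conditioning set.
  P4: blocked at fork node V2 ∈ conditioning set.
{V2} contains no descendant of V6 and blocks every backdoor path.
No other singleton works — e.g. {V5} leaves P1 open — so {V2} is the unique smallest valid adjustment set.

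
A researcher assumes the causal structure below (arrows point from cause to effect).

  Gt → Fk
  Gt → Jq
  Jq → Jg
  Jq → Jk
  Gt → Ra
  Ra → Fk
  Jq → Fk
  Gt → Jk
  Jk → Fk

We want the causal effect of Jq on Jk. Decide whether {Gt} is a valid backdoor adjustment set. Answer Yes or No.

Backdoor paths from Jq to Jk (paths whose first edge points into Jq):
  P1: Jq <- Gt -> Jk
  P2: Jq <- Gt -> Ra -> Fk <- Jk
  P3: Jq <- Gt -> Fk <- Jk
Condition 1 (no descendant of Jq in the set): holds — descendants of Jq are {Fk, Jg, Jk}; none are in {Gt}.
Condition 2 (every backdoor path blocked by {Gt}):
  P1: blocked at fork node Gt ∈ conditioning set.
  P2: blocked at fork node Gt ∈ conditioning set.
  P3: blocked at fork node Gt ∈ conditioning set.
{Gt} satisfies the backdoor criterion.

Yes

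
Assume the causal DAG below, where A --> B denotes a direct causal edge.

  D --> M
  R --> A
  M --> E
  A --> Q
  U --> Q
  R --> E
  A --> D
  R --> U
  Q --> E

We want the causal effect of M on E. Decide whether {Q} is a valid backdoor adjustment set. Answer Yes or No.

No

Backdoor paths from M to E (paths whose first edge points into M):
  P1: M <- D <- A <- R -> U -> Q -> E
  P2: M <- D <- A <- R -> E
  P3: M <- D <- A -> Q <- U <- R -> E
  P4: M <- D <- A -> Q -> E
Condition 1 (no descendant of M in the set): holds — descendants of M are {E}; none are in {Q}.
Condition 2 (every backdoor path blocked by {Q}):
  P1: blocked at chain node Q ∈ conditioning set.
  P2: open — no interior node is in the conditioning set.
  P3: open — collider(s) Q are conditioned on (or have a conditioned descendant) and no non-collider on the path is in the set.
  P4: blocked at chain node Q ∈ conditioning set.
{Q} does not satisfy the backdoor criterion.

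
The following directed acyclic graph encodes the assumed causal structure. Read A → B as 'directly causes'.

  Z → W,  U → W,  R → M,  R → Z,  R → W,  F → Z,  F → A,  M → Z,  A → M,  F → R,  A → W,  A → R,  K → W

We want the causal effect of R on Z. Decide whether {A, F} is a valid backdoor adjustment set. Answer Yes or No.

Yes

Backdoor paths from R to Z (paths whose first edge points into R):
  P1: R <- F -> A -> M -> Z
  P2: R <- F -> A -> W <- Z
  P3: R <- F -> Z
  P4: R <- A <- F -> Z
  P5: R <- A -> M -> Z
  P6: R <- A -> W <- Z
Condition 1 (no descendant of R in the set): holds — descendants of R are {M, W, Z}; none are in {A, F}.
Condition 2 (every backdoor path blocked by {A, F}):
  P1: blocked at fork node F ∈ conditioning set.
  P2: blocked at fork node F ∈ conditioning set.
  P3: blocked at fork node F ∈ conditioning set.
  P4: blocked at chain node A ∈ conditioning set.
  P5: blocked at fork node A ∈ conditioning set.
  P6: blocked at fork node A ∈ conditioning set.
{A, F} satisfies the backdoor criterion.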